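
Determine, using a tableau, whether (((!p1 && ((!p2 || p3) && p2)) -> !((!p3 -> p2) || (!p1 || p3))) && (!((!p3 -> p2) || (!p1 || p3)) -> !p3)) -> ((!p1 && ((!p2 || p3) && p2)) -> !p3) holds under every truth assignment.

Valid

Assume the negation and expand:
Initial set: {!((((!p1 && ((!p2 || p3) && p2)) -> !((!p3 -> p2) || (!p1 || p3))) && (!((!p3 -> p2) || (!p1 || p3)) -> !p3)) -> ((!p1 && ((!p2 || p3) && p2)) -> !p3))}.
!((((!p1 && ((!p2 || p3) && p2)) -> !((!p3 -> p2) || (!p1 || p3))) && (!((!p3 -> p2) || (!p1 || p3)) -> !p3)) -> ((!p1 && ((!p2 || p3) && p2)) -> !p3)): α-rule — add (((!p1 && ((!p2 || p3) && p2)) -> !((!p3 -> p2) || (!p1 || p3))) && (!((!p3 -> p2) || (!p1 || p3)) -> !p3)), !((!p1 && ((!p2 || p3) && p2)) -> !p3).
(((!p1 && ((!p2 || p3) && p2)) -> !((!p3 -> p2) || (!p1 || p3))) && (!((!p3 -> p2) || (!p1 || p3)) -> !p3)): α-rule — add ((!p1 && ((!p2 || p3) && p2)) -> !((!p3 -> p2) || (!p1 || p3))), (!((!p3 -> p2) || (!p1 || p3)) -> !p3).
!((!p1 && ((!p2 || p3) && p2)) -> !p3): α-rule — add (!p1 && ((!p2 || p3) && p2)), !!p3.
(!p1 && ((!p2 || p3) && p2)): α-rule — add !p1, ((!p2 || p3) && p2).
((!p2 || p3) && p2): α-rule — add (!p2 || p3), p2.
((!p1 && ((!p2 || p3) && p2)) -> !((!p3 -> p2) || (!p1 || p3))): β-rule — branch into !(!p1 && ((!p2 || p3) && p2))  //  !((!p3 -> p2) || (!p1 || p3)).
  branch 1 (add !(!p1 && ((!p2 || p3) && p2))):
    (!((!p3 -> p2) || (!p1 || p3)) -> !p3): β-rule — branch into !!((!p3 -> p2) || (!p1 || p3))  //  !p3.
      branch 1.1 (add !!((!p3 -> p2) || (!p1 || p3))):
        (!p2 || p3): β-rule — branch into !p2  //  p3.
          branch 1.1.1 (add !p2):
            × closes — contains both p2 and !p2.
          branch 1.1.2 (add p3):
            !(!p1 && ((!p2 || p3) && p2)): β-rule — branch into !!p1  //  !((!p2 || p3) && p2).
              branch 1.1.2.1 (add !!p1):
                × closes — contains both p1 and !p1.
              branch 1.1.2.2 (add !((!p2 || p3) && p2)):
                !!((!p3 -> p2) || (!p1 || p3)): β-rule — branch into (!p3 -> p2)  //  (!p1 || p3).
                  branch 1.1.2.2.1 (add (!p3 -> p2)):
                    !((!p2 || p3) && p2): β-rule — branch into !(!p2 || p3)  //  !p2.
                      branch 1.1.2.2.1.1 (add !(!p2 || p3)):
                        !(!p2 || p3): α-rule — add !!p2, !p3.
                        × closes — contains both p3 and !p3.
                      branch 1.1.2.2.1.2 (add !p2):
                        × closes — contains both p2 and !p2.
                  branch 1.1.2.2.2 (add (!p1 || p3)):
                    !((!p2 || p3) && p2): β-rule — branch into !(!p2 || p3)  //  !p2.
                      branch 1.1.2.2.2.1 (add !(!p2 || p3)):
                        !(!p2 || p3): α-rule — add !!p2, !p3.
                        × closes — contains both p3 and !p3.
                      branch 1.1.2.2.2.2 (add !p2):
                        × closes — contains both p2 and !p2.
      branch 1.2 (add !p3):
        × closes — contains both p3 and !p3.
  branch 2 (add !((!p3 -> p2) || (!p1 || p3))):
    !((!p3 -> p2) || (!p1 || p3)): α-rule — add !(!p3 -> p2), !(!p1 || p3).
    !(!p3 -> p2): α-rule — add !p3, !p2.
    × closes — contains both p3 and !p3.
All 8 branches close.
Every branch closed, so the negation is unsatisfiable and the formula is valid.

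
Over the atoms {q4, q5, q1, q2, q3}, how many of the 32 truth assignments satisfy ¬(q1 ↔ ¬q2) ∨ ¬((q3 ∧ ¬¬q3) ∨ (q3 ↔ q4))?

Initial set: {(¬(q1 ↔ ¬q2) ∨ ¬((q3 ∧ ¬¬q3) ∨ (q3 ↔ q4)))}.
(¬(q1 ↔ ¬q2) ∨ ¬((q3 ∧ ¬¬q3) ∨ (q3 ↔ q4))): β-rule — branch into ¬(q1 ↔ ¬q2)  //  ¬((q3 ∧ ¬¬q3) ∨ (q3 ↔ q4)).
  branch 1 (add ¬(q1 ↔ ¬q2)):
    ¬(q1 ↔ ¬q2): β-rule — branch into q1, ¬¬q2  //  ¬q1, ¬q2.
      branch 1.1 (add q1, ¬¬q2):
        ○ open, literals {q1=1, q2=1}.
      branch 1.2 (add ¬q1, ¬q2):
        ○ open, literals {q1=0, q2=0}.
  branch 2 (add ¬((q3 ∧ ¬¬q3) ∨ (q3 ↔ q4))):
    ¬((q3 ∧ ¬¬q3) ∨ (q3 ↔ q4)): α-rule — add ¬(q3 ∧ ¬¬q3), ¬(q3 ↔ q4).
    ¬(q3 ∧ ¬¬q3): β-rule — branch into ¬q3  //  ¬¬¬q3.
      branch 2.1 (add ¬q3):
        ¬(q3 ↔ q4): β-rule — branch into q3, ¬q4  //  ¬q3, q4.
          branch 2.1.1 (add q3, ¬q4):
            × closes — contains both q3 and ¬q3.
          branch 2.1.2 (add ¬q3, q4):
            ○ open, literals {q3=0, q4=1}.
      branch 2.2 (add ¬¬¬q3):
        ¬¬¬q3: drop double negation, giving ¬q3.
        ¬(q3 ↔ q4): β-rule — branch into q3, ¬q4  //  ¬q3, q4.
          branch 2.2.1 (add q3, ¬q4):
            × closes — contains both q3 and ¬q3.
          branch 2.2.2 (add ¬q3, q4):
            ○ open, literals {q3=0, q4=1}.
2 branches closed, 4 open.
Each open branch fixes some atoms; the unmentioned ones are free. Counting distinct full assignments: branch {q1=1, q2=1} (q4, q5, q3) contributes 8 new; branch {q1=0, q2=0} (q4, q5, q3) contributes 8 new; branch {q3=0, q4=1} (q5, q1, q2) contributes 4 new; branch {q3=0, q4=1} (q5, q1, q2) contributes 0 new. Total: 20.

20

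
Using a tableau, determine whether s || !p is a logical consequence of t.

Initial set: {t; !(s || !p)}.
!(s || !p): α-rule — add !s, !!p.
○ open, literals {p=1, s=0, t=1}.
0 branches closed, 1 open.
An open branch gives a countermodel: p=1, s=0, t=1 (unmentioned atoms arbitrary); the premises hold there but the conclusion fails.

No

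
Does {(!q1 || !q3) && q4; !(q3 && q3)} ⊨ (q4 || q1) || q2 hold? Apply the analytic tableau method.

Yes

Initial set: {T ((!q1 || !q3) && q4); T !(q3 && q3); F ((q4 || q1) || q2)}.
T ((!q1 || !q3) && q4): α-rule — add T (!q1 || !q3), T q4.
F ((q4 || q1) || q2): α-rule — add F (q4 || q1), F q2.
F (q4 || q1): α-rule — add F q4, F q1.
× closes — contains both q4 and !q4.
All 1 branch closes.
Every branch closed, so the premises entail the conclusion.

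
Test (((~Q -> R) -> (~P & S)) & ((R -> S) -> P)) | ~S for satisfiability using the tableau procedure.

Initial set: {((((~Q -> R) -> (~P & S)) & ((R -> S) -> P)) | ~S)}.
((((~Q -> R) -> (~P & S)) & ((R -> S) -> P)) | ~S): β-rule — branch into (((~Q -> R) -> (~P & S)) & ((R -> S) -> P))  //  ~S.
  branch 1 (add (((~Q -> R) -> (~P & S)) & ((R -> S) -> P))):
    (((~Q -> R) -> (~P & S)) & ((R -> S) -> P)): α-rule — add ((~Q -> R) -> (~P & S)), ((R -> S) -> P).
    ((~Q -> R) -> (~P & S)): β-rule — branch into ~(~Q -> R)  //  (~P & S).
      branch 1.1 (add ~(~Q -> R)):
        ~(~Q -> R): α-rule — add ~Q, ~R.
        ((R -> S) -> P): β-rule — branch into ~(R -> S)  //  P.
          branch 1.1.1 (add ~(R -> S)):
            ~(R -> S): α-rule — add R, ~S.
            × closes — contains both R and ~R.
          branch 1.1.2 (add P):
            ○ open, literals {P=true, Q=false, R=false}.
      branch 1.2 (add (~P & S)):
        (~P & S): α-rule — add ~P, S.
        ((R -> S) -> P): β-rule — branch into ~(R -> S)  //  P.
          branch 1.2.1 (add ~(R -> S)):
            ~(R -> S): α-rule — add R, ~S.
            × closes — contains both S and ~S.
          branch 1.2.2 (add P):
            × closes — contains both P and ~P.
  branch 2 (add ~S):
    ○ open, literals {S=false}.
3 branches closed, 2 open.
An open branch gives a satisfying assignment: P=true, Q=false, R=false.

Satisfiable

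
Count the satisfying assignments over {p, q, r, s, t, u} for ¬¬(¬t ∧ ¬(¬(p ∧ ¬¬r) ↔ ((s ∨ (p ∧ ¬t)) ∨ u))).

12

Initial set: {¬¬(¬t ∧ ¬(¬(p ∧ ¬¬r) ↔ ((s ∨ (p ∧ ¬t)) ∨ u)))}.
¬¬(¬t ∧ ¬(¬(p ∧ ¬¬r) ↔ ((s ∨ (p ∧ ¬t)) ∨ u))): drop double negation, giving (¬t ∧ ¬(¬(p ∧ ¬¬r) ↔ ((s ∨ (p ∧ ¬t)) ∨ u))).
(¬t ∧ ¬(¬(p ∧ ¬¬r) ↔ ((s ∨ (p ∧ ¬t)) ∨ u))): α-rule — add ¬t, ¬(¬(p ∧ ¬¬r) ↔ ((s ∨ (p ∧ ¬t)) ∨ u)).
¬(¬(p ∧ ¬¬r) ↔ ((s ∨ (p ∧ ¬t)) ∨ u)): β-rule — branch into ¬(p ∧ ¬¬r), ¬((s ∨ (p ∧ ¬t)) ∨ u)  //  ¬¬(p ∧ ¬¬r), ((s ∨ (p ∧ ¬t)) ∨ u).
  branch 1 (add ¬(p ∧ ¬¬r), ¬((s ∨ (p ∧ ¬t)) ∨ u)):
    ¬((s ∨ (p ∧ ¬t)) ∨ u): α-rule — add ¬(s ∨ (p ∧ ¬t)), ¬u.
    ¬(s ∨ (p ∧ ¬t)): α-rule — add ¬s, ¬(p ∧ ¬t).
    ¬(p ∧ ¬¬r): β-rule — branch into ¬p  //  ¬¬¬r.
      branch 1.1 (add ¬p):
        ¬(p ∧ ¬t): β-rule — branch into ¬p  //  ¬¬t.
          branch 1.1.1 (add ¬p):
            ○ open, literals {p=F, s=F, t=F, u=F}.
          branch 1.1.2 (add ¬¬t):
            × closes — contains both t and ¬t.
      branch 1.2 (add ¬¬¬r):
        ¬¬¬r: drop double negation, giving ¬r.
        ¬(p ∧ ¬t): β-rule — branch into ¬p  //  ¬¬t.
          branch 1.2.1 (add ¬p):
            ○ open, literals {p=F, r=F, s=F, t=F, u=F}.
          branch 1.2.2 (add ¬¬t):
            × closes — contains both t and ¬t.
  branch 2 (add ¬¬(p ∧ ¬¬r), ((s ∨ (p ∧ ¬t)) ∨ u)):
    ¬¬(p ∧ ¬¬r): α-rule — add p, ¬¬r.
    ¬¬r: drop double negation, giving r.
    ((s ∨ (p ∧ ¬t)) ∨ u): β-rule — branch into (s ∨ (p ∧ ¬t))  //  u.
      branch 2.1 (add (s ∨ (p ∧ ¬t))):
        (s ∨ (p ∧ ¬t)): β-rule — branch into s  //  (p ∧ ¬t).
          branch 2.1.1 (add s):
            ○ open, literals {p=T, r=T, s=T, t=F}.
          branch 2.1.2 (add (p ∧ ¬t)):
            (p ∧ ¬t): α-rule — add p, ¬t.
            ○ open, literals {p=T, r=T, t=F}.
      branch 2.2 (add u):
        ○ open, literals {p=T, r=T, t=F, u=T}.
2 branches closed, 5 open.
Each open branch fixes some atoms; the unmentioned ones are free. Counting distinct full assignments: branch {p=F, s=F, t=F, u=F} (q, r) contributes 4 new; branch {p=F, r=F, s=F, t=F, u=F} (q) contributes 0 new; branch {p=T, r=T, s=T, t=F} (q, u) contributes 4 new; branch {p=T, r=T, t=F} (q, s, u) contributes 4 new; branch {p=T, r=T, t=F, u=T} (q, s) contributes 0 new. Total: 12.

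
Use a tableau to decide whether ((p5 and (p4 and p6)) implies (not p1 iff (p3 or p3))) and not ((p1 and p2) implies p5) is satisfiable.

Initial set: {T (((p5 and (p4 and p6)) implies (not p1 iff (p3 or p3))) and not ((p1 and p2) implies p5))}.
T (((p5 and (p4 and p6)) implies (not p1 iff (p3 or p3))) and not ((p1 and p2) implies p5)): α-rule — add T ((p5 and (p4 and p6)) implies (not p1 iff (p3 or p3))), T not ((p1 and p2) implies p5).
T not ((p1 and p2) implies p5): α-rule — add T (p1 and p2), F p5.
T (p1 and p2): α-rule — add T p1, T p2.
T ((p5 and (p4 and p6)) implies (not p1 iff (p3 or p3))): β-rule — branch into F (p5 and (p4 and p6))  //  T (not p1 iff (p3 or p3)).
  branch 1 (add F (p5 and (p4 and p6))):
    F (p5 and (p4 and p6)): β-rule — branch into F p5  //  F (p4 and p6).
      branch 1.1 (add F p5):
        ○ open, literals {p1=true, p2=true, p5=false}.
      branch 1.2 (add F (p4 and p6)):
        F (p4 and p6): β-rule — branch into F p4  //  F p6.
          branch 1.2.1 (add F p4):
            ○ open, literals {p1=true, p2=true, p4=false, p5=false}.
          branch 1.2.2 (add F p6):
            ○ open, literals {p1=true, p2=true, p5=false, p6=false}.
  branch 2 (add T (not p1 iff (p3 or p3))):
    T (not p1 iff (p3 or p3)): β-rule — branch into T not p1, T (p3 or p3)  //  F not p1, F (p3 or p3).
      branch 2.1 (add T not p1, T (p3 or p3)):
        × closes — contains both p1 and not p1.
      branch 2.2 (add F not p1, F (p3 or p3)):
        F (p3 or p3): α-rule — add F p3, F p3.
        ○ open, literals {p1=true, p2=true, p3=false, p5=false}.
1 branch closed, 4 open.
An open branch gives a satisfying assignment: p1=true, p2=true, p5=false.

Satisfiable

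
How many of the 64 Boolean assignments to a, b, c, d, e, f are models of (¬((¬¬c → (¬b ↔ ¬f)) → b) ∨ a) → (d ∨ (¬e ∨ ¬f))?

59

Initial set: {((¬((¬¬c → (¬b ↔ ¬f)) → b) ∨ a) → (d ∨ (¬e ∨ ¬f)))}.
((¬((¬¬c → (¬b ↔ ¬f)) → b) ∨ a) → (d ∨ (¬e ∨ ¬f))): β-rule — branch into ¬(¬((¬¬c → (¬b ↔ ¬f)) → b) ∨ a)  //  (d ∨ (¬e ∨ ¬f)).
  branch 1 (add ¬(¬((¬¬c → (¬b ↔ ¬f)) → b) ∨ a)):
    ¬(¬((¬¬c → (¬b ↔ ¬f)) → b) ∨ a): α-rule — add ¬¬((¬¬c → (¬b ↔ ¬f)) → b), ¬a.
    ¬¬((¬¬c → (¬b ↔ ¬f)) → b): β-rule — branch into ¬(¬¬c → (¬b ↔ ¬f))  //  b.
      branch 1.1 (add ¬(¬¬c → (¬b ↔ ¬f))):
        ¬(¬¬c → (¬b ↔ ¬f)): α-rule — add ¬¬c, ¬(¬b ↔ ¬f).
        ¬¬c: drop double negation, giving c.
        ¬(¬b ↔ ¬f): β-rule — branch into ¬b, ¬¬f  //  ¬¬b, ¬f.
          branch 1.1.1 (add ¬b, ¬¬f):
            ○ open, literals {a=false, b=false, c=true, f=true}.
          branch 1.1.2 (add ¬¬b, ¬f):
            ○ open, literals {a=false, b=true, c=true, f=false}.
      branch 1.2 (add b):
        ○ open, literals {a=false, b=true}.
  branch 2 (add (d ∨ (¬e ∨ ¬f))):
    (d ∨ (¬e ∨ ¬f)): β-rule — branch into d  //  (¬e ∨ ¬f).
      branch 2.1 (add d):
        ○ open, literals {d=true}.
      branch 2.2 (add (¬e ∨ ¬f)):
        (¬e ∨ ¬f): β-rule — branch into ¬e  //  ¬f.
          branch 2.2.1 (add ¬e):
            ○ open, literals {e=false}.
          branch 2.2.2 (add ¬f):
            ○ open, literals {f=false}.
0 branches closed, 6 open.
Each open branch fixes some atoms; the unmentioned ones are free. Counting distinct full assignments: branch {a=false, b=false, c=true, f=true} (d, e) contributes 4 new; branch {a=false, b=true, c=true, f=false} (d, e) contributes 4 new; branch {a=false, b=true} (c, d, e, f) contributes 12 new; branch {d=true} (a, b, c, e, f) contributes 22 new; branch {e=false} (a, b, c, d, f) contributes 11 new; branch {f=false} (a, b, c, d, e) contributes 6 new. Total: 59.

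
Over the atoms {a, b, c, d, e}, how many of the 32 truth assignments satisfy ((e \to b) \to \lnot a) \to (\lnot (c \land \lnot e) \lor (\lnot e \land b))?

Initial set: {T (((e \to b) \to \lnot a) \to (\lnot (c \land \lnot e) \lor (\lnot e \land b)))}.
T (((e \to b) \to \lnot a) \to (\lnot (c \land \lnot e) \lor (\lnot e \land b))): β-rule — branch into F ((e \to b) \to \lnot a)  //  T (\lnot (c \land \lnot e) \lor (\lnot e \land b)).
  branch 1 (add F ((e \to b) \to \lnot a)):
    F ((e \to b) \to \lnot a): α-rule — add T (e \to b), F \lnot a.
    T (e \to b): β-rule — branch into F e  //  T b.
      branch 1.1 (add F e):
        ○ open, literals {a=T, e=F}.
      branch 1.2 (add T b):
        ○ open, literals {a=T, b=T}.
  branch 2 (add T (\lnot (c \land \lnot e) \lor (\lnot e \land b))):
    T (\lnot (c \land \lnot e) \lor (\lnot e \land b)): β-rule — branch into T \lnot (c \land \lnot e)  //  T (\lnot e \land b).
      branch 2.1 (add T \lnot (c \land \lnot e)):
        T \lnot (c \land \lnot e): β-rule — branch into F c  //  F \lnot e.
          branch 2.1.1 (add F c):
            ○ open, literals {c=F}.
          branch 2.1.2 (add F \lnot e):
            ○ open, literals {e=T}.
      branch 2.2 (add T (\lnot e \land b)):
        T (\lnot e \land b): α-rule — add T \lnot e, T b.
        ○ open, literals {b=T, e=F}.
0 branches closed, 5 open.
Each open branch fixes some atoms; the unmentioned ones are free. Counting distinct full assignments: branch {a=T, e=F} (b, c, d) contributes 8 new; branch {a=T, b=T} (c, d, e) contributes 4 new; branch {c=F} (a, b, d, e) contributes 10 new; branch {e=T} (a, b, c, d) contributes 6 new; branch {b=T, e=F} (a, c, d) contributes 2 new. Total: 30.

30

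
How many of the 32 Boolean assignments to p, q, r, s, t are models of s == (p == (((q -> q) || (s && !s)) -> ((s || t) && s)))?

16

Initial set: {(s == (p == (((q -> q) || (s && !s)) -> ((s || t) && s))))}.
(s == (p == (((q -> q) || (s && !s)) -> ((s || t) && s)))): β-rule — branch into s, (p == (((q -> q) || (s && !s)) -> ((s || t) && s)))  //  !s, !(p == (((q -> q) || (s && !s)) -> ((s || t) && s))).
  branch 1 (add s, (p == (((q -> q) || (s && !s)) -> ((s || t) && s)))):
    (p == (((q -> q) || (s && !s)) -> ((s || t) && s))): β-rule — branch into p, (((q -> q) || (s && !s)) -> ((s || t) && s))  //  !p, !(((q -> q) || (s && !s)) -> ((s || t) && s)).
      branch 1.1 (add p, (((q -> q) || (s && !s)) -> ((s || t) && s))):
        (((q -> q) || (s && !s)) -> ((s || t) && s)): β-rule — branch into !((q -> q) || (s && !s))  //  ((s || t) && s).
          branch 1.1.1 (add !((q -> q) || (s && !s))):
            !((q -> q) || (s && !s)): α-rule — add !(q -> q), !(s && !s).
            !(q -> q): α-rule — add q, !q.
            × closes — contains both q and !q.
          branch 1.1.2 (add ((s || t) && s)):
            ((s || t) && s): α-rule — add (s || t), s.
            (s || t): β-rule — branch into s  //  t.
              branch 1.1.2.1 (add s):
                ○ open, literals {p=true, s=true}.
              branch 1.1.2.2 (add t):
                ○ open, literals {p=true, s=true, t=true}.
      branch 1.2 (add !p, !(((q -> q) || (s && !s)) -> ((s || t) && s))):
        !(((q -> q) || (s && !s)) -> ((s || t) && s)): α-rule — add ((q -> q) || (s && !s)), !((s || t) && s).
        ((q -> q) || (s && !s)): β-rule — branch into (q -> q)  //  (s && !s).
          branch 1.2.1 (add (q -> q)):
            !((s || t) && s): β-rule — branch into !(s || t)  //  !s.
              branch 1.2.1.1 (add !(s || t)):
                !(s || t): α-rule — add !s, !t.
                × closes — contains both s and !s.
              branch 1.2.1.2 (add !s):
                × closes — contains both s and !s.
          branch 1.2.2 (add (s && !s)):
            (s && !s): α-rule — add s, !s.
            × closes — contains both s and !s.
  branch 2 (add !s, !(p == (((q -> q) || (s && !s)) -> ((s || t) && s)))):
    !(p == (((q -> q) || (s && !s)) -> ((s || t) && s))): β-rule — branch into p, !(((q -> q) || (s && !s)) -> ((s || t) && s))  //  !p, (((q -> q) || (s && !s)) -> ((s || t) && s)).
      branch 2.1 (add p, !(((q -> q) || (s && !s)) -> ((s || t) && s))):
        !(((q -> q) || (s && !s)) -> ((s || t) && s)): α-rule — add ((q -> q) || (s && !s)), !((s || t) && s).
        ((q -> q) || (s && !s)): β-rule — branch into (q -> q)  //  (s && !s).
          branch 2.1.1 (add (q -> q)):
            !((s || t) && s): β-rule — branch into !(s || t)  //  !s.
              branch 2.1.1.1 (add !(s || t)):
                !(s || t): α-rule — add !s, !t.
                (q -> q): β-rule — branch into !q  //  q.
                  branch 2.1.1.1.1 (add !q):
                    ○ open, literals {p=true, q=false, s=false, t=false}.
                  branch 2.1.1.1.2 (add q):
                    ○ open, literals {p=true, q=true, s=false, t=false}.
              branch 2.1.1.2 (add !s):
                (q -> q): β-rule — branch into !q  //  q.
                  branch 2.1.1.2.1 (add !q):
                    ○ open, literals {p=true, q=false, s=false}.
                  branch 2.1.1.2.2 (add q):
                    ○ open, literals {p=true, q=true, s=false}.
          branch 2.1.2 (add (s && !s)):
            (s && !s): α-rule — add s, !s.
            × closes — contains both s and !s.
      branch 2.2 (add !p, (((q -> q) || (s && !s)) -> ((s || t) && s))):
        (((q -> q) || (s && !s)) -> ((s || t) && s)): β-rule — branch into !((q -> q) || (s && !s))  //  ((s || t) && s).
          branch 2.2.1 (add !((q -> q) || (s && !s))):
            !((q -> q) || (s && !s)): α-rule — add !(q -> q), !(s && !s).
            !(q -> q): α-rule — add q, !q.
            × closes — contains both q and !q.
          branch 2.2.2 (add ((s || t) && s)):
            ((s || t) && s): α-rule — add (s || t), s.
            × closes — contains both s and !s.
7 branches closed, 6 open.
Each open branch fixes some atoms; the unmentioned ones are free. Counting distinct full assignments: branch {p=true, s=true} (q, r, t) contributes 8 new; branch {p=true, s=true, t=true} (q, r) contributes 0 new; branch {p=true, q=false, s=false, t=false} (r) contributes 2 new; branch {p=true, q=true, s=false, t=false} (r) contributes 2 new; branch {p=true, q=false, s=false} (r, t) contributes 2 new; branch {p=true, q=true, s=false} (r, t) contributes 2 new. Total: 16.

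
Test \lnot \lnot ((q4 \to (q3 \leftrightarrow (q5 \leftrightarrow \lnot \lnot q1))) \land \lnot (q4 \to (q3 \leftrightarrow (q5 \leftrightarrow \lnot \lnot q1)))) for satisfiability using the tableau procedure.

Initial set: {T \lnot \lnot ((q4 \to (q3 \leftrightarrow (q5 \leftrightarrow \lnot \lnot q1))) \land \lnot (q4 \to (q3 \leftrightarrow (q5 \leftrightarrow \lnot \lnot q1))))}.
T \lnot \lnot ((q4 \to (q3 \leftrightarrow (q5 \leftrightarrow \lnot \lnot q1))) \land \lnot (q4 \to (q3 \leftrightarrow (q5 \leftrightarrow \lnot \lnot q1)))): drop double negation, giving T ((q4 \to (q3 \leftrightarrow (q5 \leftrightarrow \lnot \lnot q1))) \land \lnot (q4 \to (q3 \leftrightarrow (q5 \leftrightarrow \lnot \lnot q1)))).
T ((q4 \to (q3 \leftrightarrow (q5 \leftrightarrow \lnot \lnot q1))) \land \lnot (q4 \to (q3 \leftrightarrow (q5 \leftrightarrow \lnot \lnot q1)))): α-rule — add T (q4 \to (q3 \leftrightarrow (q5 \leftrightarrow \lnot \lnot q1))), T \lnot (q4 \to (q3 \leftrightarrow (q5 \leftrightarrow \lnot \lnot q1))).
T \lnot (q4 \to (q3 \leftrightarrow (q5 \leftrightarrow \lnot \lnot q1))): α-rule — add T q4, F (q3 \leftrightarrow (q5 \leftrightarrow \lnot \lnot q1)).
T (q4 \to (q3 \leftrightarrow (q5 \leftrightarrow \lnot \lnot q1))): β-rule — branch into F q4  //  T (q3 \leftrightarrow (q5 \leftrightarrow \lnot \lnot q1)).
  branch 1 (add F q4):
    × closes — contains both q4 and \lnot q4.
  branch 2 (add T (q3 \leftrightarrow (q5 \leftrightarrow \lnot \lnot q1))):
    F (q3 \leftrightarrow (q5 \leftrightarrow \lnot \lnot q1)): β-rule — branch into T q3, F (q5 \leftrightarrow \lnot \lnot q1)  //  F q3, T (q5 \leftrightarrow \lnot \lnot q1).
      branch 2.1 (add T q3, F (q5 \leftrightarrow \lnot \lnot q1)):
        T (q3 \leftrightarrow (q5 \leftrightarrow \lnot \lnot q1)): β-rule — branch into T q3, T (q5 \leftrightarrow \lnot \lnot q1)  //  F q3, F (q5 \leftrightarrow \lnot \lnot q1).
          branch 2.1.1 (add T q3, T (q5 \leftrightarrow \lnot \lnot q1)):
            F (q5 \leftrightarrow \lnot \lnot q1): β-rule — branch into T q5, F \lnot \lnot q1  //  F q5, T \lnot \lnot q1.
              branch 2.1.1.1 (add T q5, F \lnot \lnot q1):
                F \lnot \lnot q1: drop double negation, giving F q1.
                T (q5 \leftrightarrow \lnot \lnot q1): β-rule — branch into T q5, T \lnot \lnot q1  //  F q5, F \lnot \lnot q1.
                  branch 2.1.1.1.1 (add T q5, T \lnot \lnot q1):
                    T \lnot \lnot q1: drop double negation, giving T q1.
                    × closes — contains both q1 and \lnot q1.
                  branch 2.1.1.1.2 (add F q5, F \lnot \lnot q1):
                    × closes — contains both q5 and \lnot q5.
              branch 2.1.1.2 (add F q5, T \lnot \lnot q1):
                T \lnot \lnot q1: drop double negation, giving T q1.
                T (q5 \leftrightarrow \lnot \lnot q1): β-rule — branch into T q5, T \lnot \lnot q1  //  F q5, F \lnot \lnot q1.
                  branch 2.1.1.2.1 (add T q5, T \lnot \lnot q1):
                    × closes — contains both q5 and \lnot q5.
                  branch 2.1.1.2.2 (add F q5, F \lnot \lnot q1):
                    F \lnot \lnot q1: drop double negation, giving F q1.
                    × closes — contains both q1 and \lnot q1.
          branch 2.1.2 (add F q3, F (q5 \leftrightarrow \lnot \lnot q1)):
            × closes — contains both q3 and \lnot q3.
      branch 2.2 (add F q3, T (q5 \leftrightarrow \lnot \lnot q1)):
        T (q3 \leftrightarrow (q5 \leftrightarrow \lnot \lnot q1)): β-rule — branch into T q3, T (q5 \leftrightarrow \lnot \lnot q1)  //  F q3, F (q5 \leftrightarrow \lnot \lnot q1).
          branch 2.2.1 (add T q3, T (q5 \leftrightarrow \lnot \lnot q1)):
            × closes — contains both q3 and \lnot q3.
          branch 2.2.2 (add F q3, F (q5 \leftrightarrow \lnot \lnot q1)):
            T (q5 \leftrightarrow \lnot \lnot q1): β-rule — branch into T q5, T \lnot \lnot q1  //  F q5, F \lnot \lnot q1.
              branch 2.2.2.1 (add T q5, T \lnot \lnot q1):
                T \lnot \lnot q1: drop double negation, giving T q1.
                F (q5 \leftrightarrow \lnot \lnot q1): β-rule — branch into T q5, F \lnot \lnot q1  //  F q5, T \lnot \lnot q1.
                  branch 2.2.2.1.1 (add T q5, F \lnot \lnot q1):
                    F \lnot \lnot q1: drop double negation, giving F q1.
                    × closes — contains both q1 and \lnot q1.
                  branch 2.2.2.1.2 (add F q5, T \lnot \lnot q1):
                    × closes — contains both q5 and \lnot q5.
              branch 2.2.2.2 (add F q5, F \lnot \lnot q1):
                F \lnot \lnot q1: drop double negation, giving F q1.
                F (q5 \leftrightarrow \lnot \lnot q1): β-rule — branch into T q5, F \lnot \lnot q1  //  F q5, T \lnot \lnot q1.
                  branch 2.2.2.2.1 (add T q5, F \lnot \lnot q1):
                    × closes — contains both q5 and \lnot q5.
                  branch 2.2.2.2.2 (add F q5, T \lnot \lnot q1):
                    T \lnot \lnot q1: drop double negation, giving T q1.
                    × closes — contains both q1 and \lnot q1.
All 11 branches close.
Every branch closed; the formula is unsatisfiable.

Unsatisfiable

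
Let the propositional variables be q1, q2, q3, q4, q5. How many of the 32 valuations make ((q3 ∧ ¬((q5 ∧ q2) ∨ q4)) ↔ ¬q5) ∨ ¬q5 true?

Initial set: {(((q3 ∧ ¬((q5 ∧ q2) ∨ q4)) ↔ ¬q5) ∨ ¬q5)}.
(((q3 ∧ ¬((q5 ∧ q2) ∨ q4)) ↔ ¬q5) ∨ ¬q5): β-rule — branch into ((q3 ∧ ¬((q5 ∧ q2) ∨ q4)) ↔ ¬q5)  //  ¬q5.
  branch 1 (add ((q3 ∧ ¬((q5 ∧ q2) ∨ q4)) ↔ ¬q5)):
    ((q3 ∧ ¬((q5 ∧ q2) ∨ q4)) ↔ ¬q5): β-rule — branch into (q3 ∧ ¬((q5 ∧ q2) ∨ q4)), ¬q5  //  ¬(q3 ∧ ¬((q5 ∧ q2) ∨ q4)), ¬¬q5.
      branch 1.1 (add (q3 ∧ ¬((q5 ∧ q2) ∨ q4)), ¬q5):
        (q3 ∧ ¬((q5 ∧ q2) ∨ q4)): α-rule — add q3, ¬((q5 ∧ q2) ∨ q4).
        ¬((q5 ∧ q2) ∨ q4): α-rule — add ¬(q5 ∧ q2), ¬q4.
        ¬(q5 ∧ q2): β-rule — branch into ¬q5  //  ¬q2.
          branch 1.1.1 (add ¬q5):
            ○ open, literals {q3=1, q4=0, q5=0}.
          branch 1.1.2 (add ¬q2):
            ○ open, literals {q2=0, q3=1, q4=0, q5=0}.
      branch 1.2 (add ¬(q3 ∧ ¬((q5 ∧ q2) ∨ q4)), ¬¬q5):
        ¬(q3 ∧ ¬((q5 ∧ q2) ∨ q4)): β-rule — branch into ¬q3  //  ¬¬((q5 ∧ q2) ∨ q4).
          branch 1.2.1 (add ¬q3):
            ○ open, literals {q3=0, q5=1}.
          branch 1.2.2 (add ¬¬((q5 ∧ q2) ∨ q4)):
            ¬¬((q5 ∧ q2) ∨ q4): β-rule — branch into (q5 ∧ q2)  //  q4.
              branch 1.2.2.1 (add (q5 ∧ q2)):
                (q5 ∧ q2): α-rule — add q5, q2.
                ○ open, literals {q2=1, q5=1}.
              branch 1.2.2.2 (add q4):
                ○ open, literals {q4=1, q5=1}.
  branch 2 (add ¬q5):
    ○ open, literals {q5=0}.
0 branches closed, 6 open.
Each open branch fixes some atoms; the unmentioned ones are free. Counting distinct full assignments: branch {q3=1, q4=0, q5=0} (q1, q2) contributes 4 new; branch {q2=0, q3=1, q4=0, q5=0} (q1) contributes 0 new; branch {q3=0, q5=1} (q1, q2, q4) contributes 8 new; branch {q2=1, q5=1} (q1, q3, q4) contributes 4 new; branch {q4=1, q5=1} (q1, q2, q3) contributes 2 new; branch {q5=0} (q1, q2, q3, q4) contributes 12 new. Total: 30.

30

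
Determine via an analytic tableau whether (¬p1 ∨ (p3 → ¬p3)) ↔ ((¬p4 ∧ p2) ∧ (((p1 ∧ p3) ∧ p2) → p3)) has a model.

Satisfiable

Initial set: {T ((¬p1 ∨ (p3 → ¬p3)) ↔ ((¬p4 ∧ p2) ∧ (((p1 ∧ p3) ∧ p2) → p3)))}.
T ((¬p1 ∨ (p3 → ¬p3)) ↔ ((¬p4 ∧ p2) ∧ (((p1 ∧ p3) ∧ p2) → p3))): β-rule — branch into T (¬p1 ∨ (p3 → ¬p3)), T ((¬p4 ∧ p2) ∧ (((p1 ∧ p3) ∧ p2) → p3))  //  F (¬p1 ∨ (p3 → ¬p3)), F ((¬p4 ∧ p2) ∧ (((p1 ∧ p3) ∧ p2) → p3)).
  branch 1 (add T (¬p1 ∨ (p3 → ¬p3)), T ((¬p4 ∧ p2) ∧ (((p1 ∧ p3) ∧ p2) → p3))):
    T ((¬p4 ∧ p2) ∧ (((p1 ∧ p3) ∧ p2) → p3)): α-rule — add T (¬p4 ∧ p2), T (((p1 ∧ p3) ∧ p2) → p3).
    T (¬p4 ∧ p2): α-rule — add T ¬p4, T p2.
    T (¬p1 ∨ (p3 → ¬p3)): β-rule — branch into T ¬p1  //  T (p3 → ¬p3).
      branch 1.1 (add T ¬p1):
        T (((p1 ∧ p3) ∧ p2) → p3): β-rule — branch into F ((p1 ∧ p3) ∧ p2)  //  T p3.
          branch 1.1.1 (add F ((p1 ∧ p3) ∧ p2)):
            F ((p1 ∧ p3) ∧ p2): β-rule — branch into F (p1 ∧ p3)  //  F p2.
              branch 1.1.1.1 (add F (p1 ∧ p3)):
                F (p1 ∧ p3): β-rule — branch into F p1  //  F p3.
                  branch 1.1.1.1.1 (add F p1):
                    ○ open, literals {p1=F, p2=T, p4=F}.
                  branch 1.1.1.1.2 (add F p3):
                    ○ open, literals {p1=F, p2=T, p3=F, p4=F}.
              branch 1.1.1.2 (add F p2):
                × closes — contains both p2 and ¬p2.
          branch 1.1.2 (add T p3):
            ○ open, literals {p1=F, p2=T, p3=T, p4=F}.
      branch 1.2 (add T (p3 → ¬p3)):
        T (((p1 ∧ p3) ∧ p2) → p3): β-rule — branch into F ((p1 ∧ p3) ∧ p2)  //  T p3.
          branch 1.2.1 (add F ((p1 ∧ p3) ∧ p2)):
            T (p3 → ¬p3): β-rule — branch into F p3  //  T ¬p3.
              branch 1.2.1.1 (add F p3):
                F ((p1 ∧ p3) ∧ p2): β-rule — branch into F (p1 ∧ p3)  //  F p2.
                  branch 1.2.1.1.1 (add F (p1 ∧ p3)):
                    F (p1 ∧ p3): β-rule — branch into F p1  //  F p3.
                      branch 1.2.1.1.1.1 (add F p1):
                        ○ open, literals {p1=F, p2=T, p3=F, p4=F}.
                      branch 1.2.1.1.1.2 (add F p3):
                        ○ open, literals {p2=T, p3=F, p4=F}.
                  branch 1.2.1.1.2 (add F p2):
                    × closes — contains both p2 and ¬p2.
              branch 1.2.1.2 (add T ¬p3):
                F ((p1 ∧ p3) ∧ p2): β-rule — branch into F (p1 ∧ p3)  //  F p2.
                  branch 1.2.1.2.1 (add F (p1 ∧ p3)):
                    F (p1 ∧ p3): β-rule — branch into F p1  //  F p3.
                      branch 1.2.1.2.1.1 (add F p1):
                        ○ open, literals {p1=F, p2=T, p3=F, p4=F}.
                      branch 1.2.1.2.1.2 (add F p3):
                        ○ open, literals {p2=T, p3=F, p4=F}.
                  branch 1.2.1.2.2 (add F p2):
                    × closes — contains both p2 and ¬p2.
          branch 1.2.2 (add T p3):
            T (p3 → ¬p3): β-rule — branch into F p3  //  T ¬p3.
              branch 1.2.2.1 (add F p3):
                × closes — contains both p3 and ¬p3.
              branch 1.2.2.2 (add T ¬p3):
                × closes — contains both p3 and ¬p3.
  branch 2 (add F (¬p1 ∨ (p3 → ¬p3)), F ((¬p4 ∧ p2) ∧ (((p1 ∧ p3) ∧ p2) → p3))):
    F (¬p1 ∨ (p3 → ¬p3)): α-rule — add F ¬p1, F (p3 → ¬p3).
    F (p3 → ¬p3): α-rule — add T p3, F ¬p3.
    F ((¬p4 ∧ p2) ∧ (((p1 ∧ p3) ∧ p2) → p3)): β-rule — branch into F (¬p4 ∧ p2)  //  F (((p1 ∧ p3) ∧ p2) → p3).
      branch 2.1 (add F (¬p4 ∧ p2)):
        F (¬p4 ∧ p2): β-rule — branch into F ¬p4  //  F p2.
          branch 2.1.1 (add F ¬p4):
            ○ open, literals {p1=T, p3=T, p4=T}.
          branch 2.1.2 (add F p2):
            ○ open, literals {p1=T, p2=F, p3=T}.
      branch 2.2 (add F (((p1 ∧ p3) ∧ p2) → p3)):
        F (((p1 ∧ p3) ∧ p2) → p3): α-rule — add T ((p1 ∧ p3) ∧ p2), F p3.
        × closes — contains both p3 and ¬p3.
6 branches closed, 9 open.
An open branch gives a satisfying assignment: p1=F, p2=T, p4=F.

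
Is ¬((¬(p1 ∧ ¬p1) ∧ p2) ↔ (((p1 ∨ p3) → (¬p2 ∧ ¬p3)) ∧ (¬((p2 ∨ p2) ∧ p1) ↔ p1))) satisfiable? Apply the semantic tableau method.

Satisfiable

Initial set: {T ¬((¬(p1 ∧ ¬p1) ∧ p2) ↔ (((p1 ∨ p3) → (¬p2 ∧ ¬p3)) ∧ (¬((p2 ∨ p2) ∧ p1) ↔ p1)))}.
T ¬((¬(p1 ∧ ¬p1) ∧ p2) ↔ (((p1 ∨ p3) → (¬p2 ∧ ¬p3)) ∧ (¬((p2 ∨ p2) ∧ p1) ↔ p1))): β-rule — branch into T (¬(p1 ∧ ¬p1) ∧ p2), F (((p1 ∨ p3) → (¬p2 ∧ ¬p3)) ∧ (¬((p2 ∨ p2) ∧ p1) ↔ p1))  //  F (¬(p1 ∧ ¬p1) ∧ p2), T (((p1 ∨ p3) → (¬p2 ∧ ¬p3)) ∧ (¬((p2 ∨ p2) ∧ p1) ↔ p1)).
  branch 1 (add T (¬(p1 ∧ ¬p1) ∧ p2), F (((p1 ∨ p3) → (¬p2 ∧ ¬p3)) ∧ (¬((p2 ∨ p2) ∧ p1) ↔ p1))):
    T (¬(p1 ∧ ¬p1) ∧ p2): α-rule — add T ¬(p1 ∧ ¬p1), T p2.
    F (((p1 ∨ p3) → (¬p2 ∧ ¬p3)) ∧ (¬((p2 ∨ p2) ∧ p1) ↔ p1)): β-rule — branch into F ((p1 ∨ p3) → (¬p2 ∧ ¬p3))  //  F (¬((p2 ∨ p2) ∧ p1) ↔ p1).
      branch 1.1 (add F ((p1 ∨ p3) → (¬p2 ∧ ¬p3))):
        F ((p1 ∨ p3) → (¬p2 ∧ ¬p3)): α-rule — add T (p1 ∨ p3), F (¬p2 ∧ ¬p3).
        T ¬(p1 ∧ ¬p1): β-rule — branch into F p1  //  F ¬p1.
          branch 1.1.1 (add F p1):
            T (p1 ∨ p3): β-rule — branch into T p1  //  T p3.
              branch 1.1.1.1 (add T p1):
                × closes — contains both p1 and ¬p1.
              branch 1.1.1.2 (add T p3):
                F (¬p2 ∧ ¬p3): β-rule — branch into F ¬p2  //  F ¬p3.
                  branch 1.1.1.2.1 (add F ¬p2):
                    ○ open, literals {p1=0, p2=1, p3=1}.
                  branch 1.1.1.2.2 (add F ¬p3):
                    ○ open, literals {p1=0, p2=1, p3=1}.
          branch 1.1.2 (add F ¬p1):
            T (p1 ∨ p3): β-rule — branch into T p1  //  T p3.
              branch 1.1.2.1 (add T p1):
                F (¬p2 ∧ ¬p3): β-rule — branch into F ¬p2  //  F ¬p3.
                  branch 1.1.2.1.1 (add F ¬p2):
                    ○ open, literals {p1=1, p2=1}.
                  branch 1.1.2.1.2 (add F ¬p3):
                    ○ open, literals {p1=1, p2=1, p3=1}.
              branch 1.1.2.2 (add T p3):
                F (¬p2 ∧ ¬p3): β-rule — branch into F ¬p2  //  F ¬p3.
                  branch 1.1.2.2.1 (add F ¬p2):
                    ○ open, literals {p1=1, p2=1, p3=1}.
                  branch 1.1.2.2.2 (add F ¬p3):
                    ○ open, literals {p1=1, p2=1, p3=1}.
      branch 1.2 (add F (¬((p2 ∨ p2) ∧ p1) ↔ p1)):
        T ¬(p1 ∧ ¬p1): β-rule — branch into F p1  //  F ¬p1.
          branch 1.2.1 (add F p1):
            F (¬((p2 ∨ p2) ∧ p1) ↔ p1): β-rule — branch into T ¬((p2 ∨ p2) ∧ p1), F p1  //  F ¬((p2 ∨ p2) ∧ p1), T p1.
              branch 1.2.1.1 (add T ¬((p2 ∨ p2) ∧ p1), F p1):
                T ¬((p2 ∨ p2) ∧ p1): β-rule — branch into F (p2 ∨ p2)  //  F p1.
                  branch 1.2.1.1.1 (add F (p2 ∨ p2)):
                    F (p2 ∨ p2): α-rule — add F p2, F p2.
                    × closes — contains both p2 and ¬p2.
                  branch 1.2.1.1.2 (add F p1):
                    ○ open, literals {p1=0, p2=1}.
              branch 1.2.1.2 (add F ¬((p2 ∨ p2) ∧ p1), T p1):
                × closes — contains both p1 and ¬p1.
          branch 1.2.2 (add F ¬p1):
            F (¬((p2 ∨ p2) ∧ p1) ↔ p1): β-rule — branch into T ¬((p2 ∨ p2) ∧ p1), F p1  //  F ¬((p2 ∨ p2) ∧ p1), T p1.
              branch 1.2.2.1 (add T ¬((p2 ∨ p2) ∧ p1), F p1):
                × closes — contains both p1 and ¬p1.
              branch 1.2.2.2 (add F ¬((p2 ∨ p2) ∧ p1), T p1):
                F ¬((p2 ∨ p2) ∧ p1): α-rule — add T (p2 ∨ p2), T p1.
                T (p2 ∨ p2): β-rule — branch into T p2  //  T p2.
                  branch 1.2.2.2.1 (add T p2):
                    ○ open, literals {p1=1, p2=1}.
                  branch 1.2.2.2.2 (add T p2):
                    ○ open, literals {p1=1, p2=1}.
  branch 2 (add F (¬(p1 ∧ ¬p1) ∧ p2), T (((p1 ∨ p3) → (¬p2 ∧ ¬p3)) ∧ (¬((p2 ∨ p2) ∧ p1) ↔ p1))):
    T (((p1 ∨ p3) → (¬p2 ∧ ¬p3)) ∧ (¬((p2 ∨ p2) ∧ p1) ↔ p1)): α-rule — add T ((p1 ∨ p3) → (¬p2 ∧ ¬p3)), T (¬((p2 ∨ p2) ∧ p1) ↔ p1).
    F (¬(p1 ∧ ¬p1) ∧ p2): β-rule — branch into F ¬(p1 ∧ ¬p1)  //  F p2.
      branch 2.1 (add F ¬(p1 ∧ ¬p1)):
        F ¬(p1 ∧ ¬p1): α-rule — add T p1, T ¬p1.
        × closes — contains both p1 and ¬p1.
      branch 2.2 (add F p2):
        T ((p1 ∨ p3) → (¬p2 ∧ ¬p3)): β-rule — branch into F (p1 ∨ p3)  //  T (¬p2 ∧ ¬p3).
          branch 2.2.1 (add F (p1 ∨ p3)):
            F (p1 ∨ p3): α-rule — add F p1, F p3.
            T (¬((p2 ∨ p2) ∧ p1) ↔ p1): β-rule — branch into T ¬((p2 ∨ p2) ∧ p1), T p1  //  F ¬((p2 ∨ p2) ∧ p1), F p1.
              branch 2.2.1.1 (add T ¬((p2 ∨ p2) ∧ p1), T p1):
                × closes — contains both p1 and ¬p1.
              branch 2.2.1.2 (add F ¬((p2 ∨ p2) ∧ p1), F p1):
                F ¬((p2 ∨ p2) ∧ p1): α-rule — add T (p2 ∨ p2), T p1.
                × closes — contains both p1 and ¬p1.
          branch 2.2.2 (add T (¬p2 ∧ ¬p3)):
            T (¬p2 ∧ ¬p3): α-rule — add T ¬p2, T ¬p3.
            T (¬((p2 ∨ p2) ∧ p1) ↔ p1): β-rule — branch into T ¬((p2 ∨ p2) ∧ p1), T p1  //  F ¬((p2 ∨ p2) ∧ p1), F p1.
              branch 2.2.2.1 (add T ¬((p2 ∨ p2) ∧ p1), T p1):
                T ¬((p2 ∨ p2) ∧ p1): β-rule — branch into F (p2 ∨ p2)  //  F p1.
                  branch 2.2.2.1.1 (add F (p2 ∨ p2)):
                    F (p2 ∨ p2): α-rule — add F p2, F p2.
                    ○ open, literals {p1=1, p2=0, p3=0}.
                  branch 2.2.2.1.2 (add F p1):
                    × closes — contains both p1 and ¬p1.
              branch 2.2.2.2 (add F ¬((p2 ∨ p2) ∧ p1), F p1):
                F ¬((p2 ∨ p2) ∧ p1): α-rule — add T (p2 ∨ p2), T p1.
                × closes — contains both p1 and ¬p1.
9 branches closed, 10 open.
An open branch gives a satisfying assignment: p1=0, p2=1, p3=1.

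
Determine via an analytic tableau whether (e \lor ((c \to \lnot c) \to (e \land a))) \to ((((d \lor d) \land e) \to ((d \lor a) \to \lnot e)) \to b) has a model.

Satisfiable

Initial set: {((e \lor ((c \to \lnot c) \to (e \land a))) \to ((((d \lor d) \land e) \to ((d \lor a) \to \lnot e)) \to b))}.
((e \lor ((c \to \lnot c) \to (e \land a))) \to ((((d \lor d) \land e) \to ((d \lor a) \to \lnot e)) \to b)): β-rule — branch into \lnot (e \lor ((c \to \lnot c) \to (e \land a)))  //  ((((d \lor d) \land e) \to ((d \lor a) \to \lnot e)) \to b).
  branch 1 (add \lnot (e \lor ((c \to \lnot c) \to (e \land a)))):
    \lnot (e \lor ((c \to \lnot c) \to (e \land a))): α-rule — add \lnot e, \lnot ((c \to \lnot c) \to (e \land a)).
    \lnot ((c \to \lnot c) \to (e \land a)): α-rule — add (c \to \lnot c), \lnot (e \land a).
    (c \to \lnot c): β-rule — branch into \lnot c  //  \lnot c.
      branch 1.1 (add \lnot c):
        \lnot (e \land a): β-rule — branch into \lnot e  //  \lnot a.
          branch 1.1.1 (add \lnot e):
            ○ open, literals {c=0, e=0}.
          branch 1.1.2 (add \lnot a):
            ○ open, literals {a=0, c=0, e=0}.
      branch 1.2 (add \lnot c):
        \lnot (e \land a): β-rule — branch into \lnot e  //  \lnot a.
          branch 1.2.1 (add \lnot e):
            ○ open, literals {c=0, e=0}.
          branch 1.2.2 (add \lnot a):
            ○ open, literals {a=0, c=0, e=0}.
  branch 2 (add ((((d \lor d) \land e) \to ((d \lor a) \to \lnot e)) \to b)):
    ((((d \lor d) \land e) \to ((d \lor a) \to \lnot e)) \to b): β-rule — branch into \lnot (((d \lor d) \land e) \to ((d \lor a) \to \lnot e))  //  b.
      branch 2.1 (add \lnot (((d \lor d) \land e) \to ((d \lor a) \to \lnot e))):
        \lnot (((d \lor d) \land e) \to ((d \lor a) \to \lnot e)): α-rule — add ((d \lor d) \land e), \lnot ((d \lor a) \to \lnot e).
        ((d \lor d) \land e): α-rule — add (d \lor d), e.
        \lnot ((d \lor a) \to \lnot e): α-rule — add (d \lor a), \lnot \lnot e.
        (d \lor d): β-rule — branch into d  //  d.
          branch 2.1.1 (add d):
            (d \lor a): β-rule — branch into d  //  a.
              branch 2.1.1.1 (add d):
                ○ open, literals {d=1, e=1}.
              branch 2.1.1.2 (add a):
                ○ open, literals {a=1, d=1, e=1}.
          branch 2.1.2 (add d):
            (d \lor a): β-rule — branch into d  //  a.
              branch 2.1.2.1 (add d):
                ○ open, literals {d=1, e=1}.
              branch 2.1.2.2 (add a):
                ○ open, literals {a=1, d=1, e=1}.
      branch 2.2 (add b):
        ○ open, literals {b=1}.
0 branches closed, 9 open.
An open branch gives a satisfying assignment: c=0, e=0.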